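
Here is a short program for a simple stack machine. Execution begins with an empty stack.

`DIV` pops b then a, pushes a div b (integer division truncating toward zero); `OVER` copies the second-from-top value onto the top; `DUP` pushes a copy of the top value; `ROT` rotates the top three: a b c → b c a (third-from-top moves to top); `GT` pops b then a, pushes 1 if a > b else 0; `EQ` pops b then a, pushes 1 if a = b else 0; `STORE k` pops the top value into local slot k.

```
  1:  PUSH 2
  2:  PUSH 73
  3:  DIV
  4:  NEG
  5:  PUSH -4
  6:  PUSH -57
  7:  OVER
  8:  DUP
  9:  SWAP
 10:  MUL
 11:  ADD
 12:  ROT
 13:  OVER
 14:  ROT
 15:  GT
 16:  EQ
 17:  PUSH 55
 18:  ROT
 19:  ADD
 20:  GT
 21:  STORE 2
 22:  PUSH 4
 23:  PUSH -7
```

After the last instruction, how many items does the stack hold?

2

PUSH 2   -> 2
PUSH 73  -> 2 73
DIV      -> 0
NEG      -> 0
PUSH -4  -> 0 -4
PUSH -57 -> 0 -4 -57
OVER     -> 0 -4 -57 -4
DUP      -> 0 -4 -57 -4 -4
SWAP     -> 0 -4 -57 -4 -4
MUL      -> 0 -4 -57 16
ADD      -> 0 -4 -41
ROT      -> -4 -41 0
OVER     -> -4 -41 0 -41
ROT      -> -4 0 -41 -41
GT       -> -4 0 0
EQ       -> -4 1
PUSH 55  -> -4 1 55
ROT      -> 1 55 -4
ADD      -> 1 51
GT       -> 0
STORE 2  -> (empty)
PUSH 4   -> 4
PUSH -7  -> 4 -7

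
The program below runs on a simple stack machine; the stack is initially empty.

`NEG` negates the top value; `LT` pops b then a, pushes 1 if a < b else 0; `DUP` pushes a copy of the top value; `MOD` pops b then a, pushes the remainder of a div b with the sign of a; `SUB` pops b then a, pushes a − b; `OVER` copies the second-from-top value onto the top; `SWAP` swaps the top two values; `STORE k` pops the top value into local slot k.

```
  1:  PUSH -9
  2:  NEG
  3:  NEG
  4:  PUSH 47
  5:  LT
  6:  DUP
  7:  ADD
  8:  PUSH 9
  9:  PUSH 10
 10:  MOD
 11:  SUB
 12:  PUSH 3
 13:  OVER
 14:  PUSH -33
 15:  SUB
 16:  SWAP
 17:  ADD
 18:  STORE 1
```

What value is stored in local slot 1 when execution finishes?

29

PUSH -9  -> -9
NEG      -> 9
NEG      -> -9
PUSH 47  -> -9 47
LT       -> 1
DUP      -> 1 1
ADD      -> 2
PUSH 9   -> 2 9
PUSH 10  -> 2 9 10
MOD      -> 2 9
SUB      -> -7
PUSH 3   -> -7 3
OVER     -> -7 3 -7
PUSH -33 -> -7 3 -7 -33
SUB      -> -7 3 26
SWAP     -> -7 26 3
ADD      -> -7 29
STORE 1  -> -7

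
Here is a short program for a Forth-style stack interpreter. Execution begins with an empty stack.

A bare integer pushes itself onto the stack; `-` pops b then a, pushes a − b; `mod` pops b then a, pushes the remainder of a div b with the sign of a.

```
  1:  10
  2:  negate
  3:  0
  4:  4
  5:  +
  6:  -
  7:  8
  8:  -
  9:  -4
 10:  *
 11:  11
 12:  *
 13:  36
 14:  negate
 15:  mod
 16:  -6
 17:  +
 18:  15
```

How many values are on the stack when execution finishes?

10      [10]
negate  [-10]
0       [-10, 0]
4       [-10, 0, 4]
+       [-10, 4]
-       [-14]
8       [-14, 8]
-       [-22]
-4      [-22, -4]
*       [88]
11      [88, 11]
*       [968]
36      [968, 36]
negate  [968, -36]
mod     [32]
-6      [32, -6]
+       [26]
15      [26, 15]

2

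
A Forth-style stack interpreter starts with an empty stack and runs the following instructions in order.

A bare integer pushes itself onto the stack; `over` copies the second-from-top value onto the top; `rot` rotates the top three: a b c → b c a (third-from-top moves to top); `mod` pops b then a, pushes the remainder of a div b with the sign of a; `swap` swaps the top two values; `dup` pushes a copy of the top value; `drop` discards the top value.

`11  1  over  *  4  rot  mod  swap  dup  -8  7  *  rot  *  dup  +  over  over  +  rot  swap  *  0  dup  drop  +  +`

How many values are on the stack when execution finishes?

2

11   -> [11]
1    -> [11, 1]
over -> [11, 1, 11]
*    -> [11, 11]
4    -> [11, 11, 4]
rot  -> [11, 4, 11]
mod  -> [11, 4]
swap -> [4, 11]
dup  -> [4, 11, 11]
-8   -> [4, 11, 11, -8]
7    -> [4, 11, 11, -8, 7]
*    -> [4, 11, 11, -56]
rot  -> [4, 11, -56, 11]
*    -> [4, 11, -616]
dup  -> [4, 11, -616, -616]
+    -> [4, 11, -1232]
over -> [4, 11, -1232, 11]
over -> [4, 11, -1232, 11, -1232]
+    -> [4, 11, -1232, -1221]
rot  -> [4, -1232, -1221, 11]
swap -> [4, -1232, 11, -1221]
*    -> [4, -1232, -13431]
0    -> [4, -1232, -13431, 0]
dup  -> [4, -1232, -13431, 0, 0]
drop -> [4, -1232, -13431, 0]
+    -> [4, -1232, -13431]
+    -> [4, -14663]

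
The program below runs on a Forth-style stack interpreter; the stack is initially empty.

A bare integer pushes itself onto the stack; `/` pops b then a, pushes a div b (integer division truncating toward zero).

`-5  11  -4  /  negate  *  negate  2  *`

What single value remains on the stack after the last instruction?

20

-5     : [-5]
11     : [-5, 11]
-4     : [-5, 11, -4]
/      : [-5, -2]
negate : [-5, 2]
*      : [-10]
negate : [10]
2      : [10, 2]
*      : [20]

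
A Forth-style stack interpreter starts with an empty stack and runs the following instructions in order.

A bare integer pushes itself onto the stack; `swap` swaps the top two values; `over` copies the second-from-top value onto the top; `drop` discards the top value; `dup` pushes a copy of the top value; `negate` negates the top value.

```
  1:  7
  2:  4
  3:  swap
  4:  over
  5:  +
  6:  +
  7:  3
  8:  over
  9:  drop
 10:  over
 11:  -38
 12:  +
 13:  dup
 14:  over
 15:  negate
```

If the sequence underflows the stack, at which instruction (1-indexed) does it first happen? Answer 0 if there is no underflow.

7      : [7]
4      : [7, 4]
swap   : [4, 7]
over   : [4, 7, 4]
+      : [4, 11]
+      : [15]
3      : [15, 3]
over   : [15, 3, 15]
drop   : [15, 3]
over   : [15, 3, 15]
-38    : [15, 3, 15, -38]
+      : [15, 3, -23]
dup    : [15, 3, -23, -23]
over   : [15, 3, -23, -23, -23]
negate : [15, 3, -23, -23, 23]

0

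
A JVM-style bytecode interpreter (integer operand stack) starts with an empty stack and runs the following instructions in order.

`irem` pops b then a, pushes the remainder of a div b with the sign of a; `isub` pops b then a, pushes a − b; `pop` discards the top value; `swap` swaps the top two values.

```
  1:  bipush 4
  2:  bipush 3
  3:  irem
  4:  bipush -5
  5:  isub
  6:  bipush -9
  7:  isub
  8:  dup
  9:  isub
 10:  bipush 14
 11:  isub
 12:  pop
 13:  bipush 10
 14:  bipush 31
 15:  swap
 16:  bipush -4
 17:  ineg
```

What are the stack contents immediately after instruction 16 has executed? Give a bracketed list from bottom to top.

[31, 10, -4]

bipush 4  : 4
bipush 3  : 4 3
irem      : 1
bipush -5 : 1 -5
isub      : 6
bipush -9 : 6 -9
isub      : 15
dup       : 15 15
isub      : 0
bipush 14 : 0 14
isub      : -14
pop       : (empty)
bipush 10 : 10
bipush 31 : 10 31
swap      : 31 10
bipush -4 : 31 10 -4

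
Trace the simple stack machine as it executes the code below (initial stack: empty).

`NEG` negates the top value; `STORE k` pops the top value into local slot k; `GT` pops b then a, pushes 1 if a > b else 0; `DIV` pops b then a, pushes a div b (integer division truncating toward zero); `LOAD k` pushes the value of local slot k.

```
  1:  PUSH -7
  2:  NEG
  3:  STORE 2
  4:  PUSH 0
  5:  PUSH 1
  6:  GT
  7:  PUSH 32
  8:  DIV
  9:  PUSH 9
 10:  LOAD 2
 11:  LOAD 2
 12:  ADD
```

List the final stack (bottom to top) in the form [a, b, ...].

PUSH -7 → -7
NEG     → 7
STORE 2 → (empty)
PUSH 0  → 0
PUSH 1  → 0 1
GT      → 0
PUSH 32 → 0 32
DIV     → 0
PUSH 9  → 0 9
LOAD 2  → 0 9 7
LOAD 2  → 0 9 7 7
ADD     → 0 9 14

[0, 9, 14]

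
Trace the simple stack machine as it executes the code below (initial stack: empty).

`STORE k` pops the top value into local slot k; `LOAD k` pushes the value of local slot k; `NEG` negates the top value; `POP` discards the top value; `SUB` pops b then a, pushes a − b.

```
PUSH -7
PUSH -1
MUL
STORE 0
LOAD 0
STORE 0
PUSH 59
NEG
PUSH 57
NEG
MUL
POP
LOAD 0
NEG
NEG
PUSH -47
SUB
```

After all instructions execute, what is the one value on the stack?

PUSH -7   -7
PUSH -1   -7 -1
MUL       7
STORE 0   (empty)
LOAD 0    7
STORE 0   (empty)
PUSH 59   59
NEG       -59
PUSH 57   -59 57
NEG       -59 -57
MUL       3363
POP       (empty)
LOAD 0    7
NEG       -7
NEG       7
PUSH -47  7 -47
SUB       54

54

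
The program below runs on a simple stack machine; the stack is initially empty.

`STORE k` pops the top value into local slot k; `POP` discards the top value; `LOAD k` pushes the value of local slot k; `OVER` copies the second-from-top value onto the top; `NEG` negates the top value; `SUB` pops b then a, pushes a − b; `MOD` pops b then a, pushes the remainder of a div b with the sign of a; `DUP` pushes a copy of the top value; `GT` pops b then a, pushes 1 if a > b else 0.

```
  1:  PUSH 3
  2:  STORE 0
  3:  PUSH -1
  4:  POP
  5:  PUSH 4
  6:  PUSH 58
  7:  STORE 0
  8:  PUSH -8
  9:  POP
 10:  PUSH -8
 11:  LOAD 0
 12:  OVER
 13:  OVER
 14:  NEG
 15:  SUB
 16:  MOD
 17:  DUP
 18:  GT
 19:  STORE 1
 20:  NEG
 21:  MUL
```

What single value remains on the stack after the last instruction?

32

PUSH 3  -> 3
STORE 0 -> (empty)
PUSH -1 -> -1
POP     -> (empty)
PUSH 4  -> 4
PUSH 58 -> 4 58
STORE 0 -> 4
PUSH -8 -> 4 -8
POP     -> 4
PUSH -8 -> 4 -8
LOAD 0  -> 4 -8 58
OVER    -> 4 -8 58 -8
OVER    -> 4 -8 58 -8 58
NEG     -> 4 -8 58 -8 -58
SUB     -> 4 -8 58 50
MOD     -> 4 -8 8
DUP     -> 4 -8 8 8
GT      -> 4 -8 0
STORE 1 -> 4 -8
NEG     -> 4 8
MUL     -> 32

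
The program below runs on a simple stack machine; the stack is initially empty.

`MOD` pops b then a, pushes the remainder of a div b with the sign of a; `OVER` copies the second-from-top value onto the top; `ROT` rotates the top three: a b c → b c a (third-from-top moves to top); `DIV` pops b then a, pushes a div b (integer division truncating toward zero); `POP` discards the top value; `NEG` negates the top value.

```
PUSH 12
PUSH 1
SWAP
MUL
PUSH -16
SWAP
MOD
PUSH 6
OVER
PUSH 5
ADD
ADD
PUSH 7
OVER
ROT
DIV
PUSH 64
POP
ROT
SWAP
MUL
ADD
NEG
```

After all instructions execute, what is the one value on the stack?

PUSH 12  → [12]
PUSH 1   → [12, 1]
SWAP     → [1, 12]
MUL      → [12]
PUSH -16 → [12, -16]
SWAP     → [-16, 12]
MOD      → [-4]
PUSH 6   → [-4, 6]
OVER     → [-4, 6, -4]
PUSH 5   → [-4, 6, -4, 5]
ADD      → [-4, 6, 1]
ADD      → [-4, 7]
PUSH 7   → [-4, 7, 7]
OVER     → [-4, 7, 7, 7]
ROT      → [-4, 7, 7, 7]
DIV      → [-4, 7, 1]
PUSH 64  → [-4, 7, 1, 64]
POP      → [-4, 7, 1]
ROT      → [7, 1, -4]
SWAP     → [7, -4, 1]
MUL      → [7, -4]
ADD      → [3]
NEG      → [-3]

-3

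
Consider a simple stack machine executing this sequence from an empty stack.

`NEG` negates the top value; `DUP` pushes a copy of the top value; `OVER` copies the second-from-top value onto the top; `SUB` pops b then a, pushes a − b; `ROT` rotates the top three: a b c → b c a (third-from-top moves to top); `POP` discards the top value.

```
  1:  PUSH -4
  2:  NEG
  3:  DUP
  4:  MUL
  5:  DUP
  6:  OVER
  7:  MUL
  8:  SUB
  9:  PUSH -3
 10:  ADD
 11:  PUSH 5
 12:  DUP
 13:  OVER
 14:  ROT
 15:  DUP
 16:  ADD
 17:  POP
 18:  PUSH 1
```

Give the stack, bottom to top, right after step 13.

[-243, 5, 5, 5]

PUSH -4 → -4
NEG     → 4
DUP     → 4 4
MUL     → 16
DUP     → 16 16
OVER    → 16 16 16
MUL     → 16 256
SUB     → -240
PUSH -3 → -240 -3
ADD     → -243
PUSH 5  → -243 5
DUP     → -243 5 5
OVER    → -243 5 5 5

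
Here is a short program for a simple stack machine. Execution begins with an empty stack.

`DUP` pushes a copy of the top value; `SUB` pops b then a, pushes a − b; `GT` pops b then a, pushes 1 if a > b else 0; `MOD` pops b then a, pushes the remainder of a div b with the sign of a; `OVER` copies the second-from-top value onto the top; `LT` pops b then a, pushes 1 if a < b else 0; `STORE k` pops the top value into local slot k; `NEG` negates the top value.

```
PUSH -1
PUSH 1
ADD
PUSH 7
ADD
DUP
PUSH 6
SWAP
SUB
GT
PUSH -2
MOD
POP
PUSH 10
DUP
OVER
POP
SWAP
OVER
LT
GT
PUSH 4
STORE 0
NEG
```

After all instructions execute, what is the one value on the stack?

PUSH -1 -> -1
PUSH 1  -> -1 1
ADD     -> 0
PUSH 7  -> 0 7
ADD     -> 7
DUP     -> 7 7
PUSH 6  -> 7 7 6
SWAP    -> 7 6 7
SUB     -> 7 -1
GT      -> 1
PUSH -2 -> 1 -2
MOD     -> 1
POP     -> (empty)
PUSH 10 -> 10
DUP     -> 10 10
OVER    -> 10 10 10
POP     -> 10 10
SWAP    -> 10 10
OVER    -> 10 10 10
LT      -> 10 0
GT      -> 1
PUSH 4  -> 1 4
STORE 0 -> 1
NEG     -> -1

-1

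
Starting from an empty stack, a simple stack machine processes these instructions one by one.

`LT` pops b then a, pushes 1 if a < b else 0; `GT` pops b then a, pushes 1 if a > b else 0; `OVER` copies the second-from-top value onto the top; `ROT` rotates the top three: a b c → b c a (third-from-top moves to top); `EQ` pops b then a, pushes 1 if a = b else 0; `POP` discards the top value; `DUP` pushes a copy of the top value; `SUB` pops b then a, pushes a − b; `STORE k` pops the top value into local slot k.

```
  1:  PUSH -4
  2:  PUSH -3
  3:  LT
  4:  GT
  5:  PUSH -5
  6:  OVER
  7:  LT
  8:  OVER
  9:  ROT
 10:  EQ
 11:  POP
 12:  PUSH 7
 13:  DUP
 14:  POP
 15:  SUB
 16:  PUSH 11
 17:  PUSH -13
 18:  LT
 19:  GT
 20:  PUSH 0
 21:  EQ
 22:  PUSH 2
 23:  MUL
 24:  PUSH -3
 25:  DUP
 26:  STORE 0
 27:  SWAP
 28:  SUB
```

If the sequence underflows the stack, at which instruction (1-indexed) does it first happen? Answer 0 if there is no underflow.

4

PUSH -4 → [-4]
PUSH -3 → [-4, -3]
LT      → [1]
GT  — needs 2 operands, stack has 1 → underflow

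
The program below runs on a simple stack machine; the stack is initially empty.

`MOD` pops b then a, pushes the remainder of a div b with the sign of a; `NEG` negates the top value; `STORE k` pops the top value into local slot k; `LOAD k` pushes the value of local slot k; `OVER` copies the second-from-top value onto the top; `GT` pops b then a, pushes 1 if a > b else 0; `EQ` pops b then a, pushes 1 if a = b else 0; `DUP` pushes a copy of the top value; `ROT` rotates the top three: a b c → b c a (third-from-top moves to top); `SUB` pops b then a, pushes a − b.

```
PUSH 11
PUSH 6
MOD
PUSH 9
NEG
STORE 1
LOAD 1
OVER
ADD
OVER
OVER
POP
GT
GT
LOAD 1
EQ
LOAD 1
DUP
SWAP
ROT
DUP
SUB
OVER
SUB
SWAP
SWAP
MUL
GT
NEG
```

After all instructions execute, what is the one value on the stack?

-1

PUSH 11 : [11]
PUSH 6  : [11, 6]
MOD     : [5]
PUSH 9  : [5, 9]
NEG     : [5, -9]
STORE 1 : [5]
LOAD 1  : [5, -9]
OVER    : [5, -9, 5]
ADD     : [5, -4]
OVER    : [5, -4, 5]
OVER    : [5, -4, 5, -4]
POP     : [5, -4, 5]
GT      : [5, 0]
GT      : [1]
LOAD 1  : [1, -9]
EQ      : [0]
LOAD 1  : [0, -9]
DUP     : [0, -9, -9]
SWAP    : [0, -9, -9]
ROT     : [-9, -9, 0]
DUP     : [-9, -9, 0, 0]
SUB     : [-9, -9, 0]
OVER    : [-9, -9, 0, -9]
SUB     : [-9, -9, 9]
SWAP    : [-9, 9, -9]
SWAP    : [-9, -9, 9]
MUL     : [-9, -81]
GT      : [1]
NEG     : [-1]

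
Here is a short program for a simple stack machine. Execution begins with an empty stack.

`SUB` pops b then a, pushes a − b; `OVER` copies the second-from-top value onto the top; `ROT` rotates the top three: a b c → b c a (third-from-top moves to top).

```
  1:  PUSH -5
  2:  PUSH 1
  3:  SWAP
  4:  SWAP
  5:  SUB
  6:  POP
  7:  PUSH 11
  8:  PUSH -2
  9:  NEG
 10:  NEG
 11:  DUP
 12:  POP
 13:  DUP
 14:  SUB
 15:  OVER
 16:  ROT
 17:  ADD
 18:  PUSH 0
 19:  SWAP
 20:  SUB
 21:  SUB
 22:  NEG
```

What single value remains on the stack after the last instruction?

PUSH -5  -5
PUSH 1   -5 1
SWAP     1 -5
SWAP     -5 1
SUB      -6
POP      (empty)
PUSH 11  11
PUSH -2  11 -2
NEG      11 2
NEG      11 -2
DUP      11 -2 -2
POP      11 -2
DUP      11 -2 -2
SUB      11 0
OVER     11 0 11
ROT      0 11 11
ADD      0 22
PUSH 0   0 22 0
SWAP     0 0 22
SUB      0 -22
SUB      22
NEG      -22

-22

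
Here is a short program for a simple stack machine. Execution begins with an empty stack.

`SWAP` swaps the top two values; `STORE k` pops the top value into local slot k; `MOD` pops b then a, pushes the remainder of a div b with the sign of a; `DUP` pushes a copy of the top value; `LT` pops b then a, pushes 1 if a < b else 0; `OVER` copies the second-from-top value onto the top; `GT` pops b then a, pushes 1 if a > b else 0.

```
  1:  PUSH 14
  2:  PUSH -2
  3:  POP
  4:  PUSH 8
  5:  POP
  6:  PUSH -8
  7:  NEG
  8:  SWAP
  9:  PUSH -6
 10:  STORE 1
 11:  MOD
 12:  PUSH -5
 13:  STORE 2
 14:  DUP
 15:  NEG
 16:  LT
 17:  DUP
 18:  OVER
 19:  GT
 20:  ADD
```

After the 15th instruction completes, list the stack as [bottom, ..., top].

PUSH 14  [14]
PUSH -2  [14, -2]
POP      [14]
PUSH 8   [14, 8]
POP      [14]
PUSH -8  [14, -8]
NEG      [14, 8]
SWAP     [8, 14]
PUSH -6  [8, 14, -6]
STORE 1  [8, 14]
MOD      [8]
PUSH -5  [8, -5]
STORE 2  [8]
DUP      [8, 8]
NEG      [8, -8]

[8, -8]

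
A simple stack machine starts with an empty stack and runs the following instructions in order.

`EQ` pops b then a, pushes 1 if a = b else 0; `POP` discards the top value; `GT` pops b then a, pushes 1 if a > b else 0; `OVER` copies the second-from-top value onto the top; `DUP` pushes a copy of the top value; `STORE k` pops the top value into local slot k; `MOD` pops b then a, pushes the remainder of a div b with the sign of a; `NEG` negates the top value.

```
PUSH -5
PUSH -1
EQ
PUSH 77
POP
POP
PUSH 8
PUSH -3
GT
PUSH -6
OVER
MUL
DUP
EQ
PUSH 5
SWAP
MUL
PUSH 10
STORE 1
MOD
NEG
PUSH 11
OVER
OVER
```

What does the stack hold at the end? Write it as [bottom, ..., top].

[-1, 11, -1, 11]

PUSH -5 -> [-5]
PUSH -1 -> [-5, -1]
EQ      -> [0]
PUSH 77 -> [0, 77]
POP     -> [0]
POP     -> []
PUSH 8  -> [8]
PUSH -3 -> [8, -3]
GT      -> [1]
PUSH -6 -> [1, -6]
OVER    -> [1, -6, 1]
MUL     -> [1, -6]
DUP     -> [1, -6, -6]
EQ      -> [1, 1]
PUSH 5  -> [1, 1, 5]
SWAP    -> [1, 5, 1]
MUL     -> [1, 5]
PUSH 10 -> [1, 5, 10]
STORE 1 -> [1, 5]
MOD     -> [1]
NEG     -> [-1]
PUSH 11 -> [-1, 11]
OVER    -> [-1, 11, -1]
OVER    -> [-1, 11, -1, 11]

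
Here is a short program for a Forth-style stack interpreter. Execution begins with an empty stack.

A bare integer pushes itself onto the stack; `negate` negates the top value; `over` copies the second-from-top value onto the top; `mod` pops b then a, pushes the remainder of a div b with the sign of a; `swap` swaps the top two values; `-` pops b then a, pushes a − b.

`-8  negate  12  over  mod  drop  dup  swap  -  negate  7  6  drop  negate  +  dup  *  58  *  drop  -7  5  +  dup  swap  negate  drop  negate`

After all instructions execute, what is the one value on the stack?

2

-8     → -8
negate → 8
12     → 8 12
over   → 8 12 8
mod    → 8 4
drop   → 8
dup    → 8 8
swap   → 8 8
-      → 0
negate → 0
7      → 0 7
6      → 0 7 6
drop   → 0 7
negate → 0 -7
+      → -7
dup    → -7 -7
*      → 49
58     → 49 58
*      → 2842
drop   → (empty)
-7     → -7
5      → -7 5
+      → -2
dup    → -2 -2
swap   → -2 -2
negate → -2 2
drop   → -2
negate → 2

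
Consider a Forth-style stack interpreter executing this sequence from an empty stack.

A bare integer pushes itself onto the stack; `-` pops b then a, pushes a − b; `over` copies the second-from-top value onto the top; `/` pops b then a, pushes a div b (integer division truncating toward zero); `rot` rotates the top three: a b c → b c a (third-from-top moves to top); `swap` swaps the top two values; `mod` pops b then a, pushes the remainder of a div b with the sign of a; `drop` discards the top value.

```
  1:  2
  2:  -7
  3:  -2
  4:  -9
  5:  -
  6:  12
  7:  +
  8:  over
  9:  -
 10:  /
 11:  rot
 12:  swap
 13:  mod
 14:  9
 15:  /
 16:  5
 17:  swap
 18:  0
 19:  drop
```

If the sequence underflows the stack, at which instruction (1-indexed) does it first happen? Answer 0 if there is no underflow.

11

2    : 2
-7   : 2 -7
-2   : 2 -7 -2
-9   : 2 -7 -2 -9
-    : 2 -7 7
12   : 2 -7 7 12
+    : 2 -7 19
over : 2 -7 19 -7
-    : 2 -7 26
/    : 2 0
rot  — needs 3 operands, stack has 2 → underflow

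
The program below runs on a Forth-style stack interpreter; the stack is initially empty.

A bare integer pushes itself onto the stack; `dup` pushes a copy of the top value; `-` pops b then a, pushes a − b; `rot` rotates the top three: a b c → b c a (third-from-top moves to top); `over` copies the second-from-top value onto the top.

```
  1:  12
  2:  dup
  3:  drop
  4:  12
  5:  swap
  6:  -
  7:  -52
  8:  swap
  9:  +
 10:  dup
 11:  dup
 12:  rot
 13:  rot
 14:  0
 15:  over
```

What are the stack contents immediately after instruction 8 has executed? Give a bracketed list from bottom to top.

[-52, 0]

12   -> [12]
dup  -> [12, 12]
drop -> [12]
12   -> [12, 12]
swap -> [12, 12]
-    -> [0]
-52  -> [0, -52]
swap -> [-52, 0]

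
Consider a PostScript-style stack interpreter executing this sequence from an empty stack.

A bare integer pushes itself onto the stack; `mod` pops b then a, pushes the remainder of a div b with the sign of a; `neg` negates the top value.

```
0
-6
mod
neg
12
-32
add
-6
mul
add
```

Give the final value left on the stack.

120

0   -> 0
-6  -> 0 -6
mod -> 0
neg -> 0
12  -> 0 12
-32 -> 0 12 -32
add -> 0 -20
-6  -> 0 -20 -6
mul -> 0 120
add -> 120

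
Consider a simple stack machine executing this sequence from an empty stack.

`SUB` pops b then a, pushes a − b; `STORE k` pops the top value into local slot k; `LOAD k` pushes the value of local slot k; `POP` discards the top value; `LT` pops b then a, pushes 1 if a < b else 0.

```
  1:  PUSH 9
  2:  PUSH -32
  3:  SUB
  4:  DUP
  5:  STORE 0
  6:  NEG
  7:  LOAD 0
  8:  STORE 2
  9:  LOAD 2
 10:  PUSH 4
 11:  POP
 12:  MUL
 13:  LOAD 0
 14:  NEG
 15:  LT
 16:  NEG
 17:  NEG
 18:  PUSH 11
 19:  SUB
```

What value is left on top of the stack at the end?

-10

PUSH 9    9
PUSH -32  9 -32
SUB       41
DUP       41 41
STORE 0   41
NEG       -41
LOAD 0    -41 41
STORE 2   -41
LOAD 2    -41 41
PUSH 4    -41 41 4
POP       -41 41
MUL       -1681
LOAD 0    -1681 41
NEG       -1681 -41
LT        1
NEG       -1
NEG       1
PUSH 11   1 11
SUB       -10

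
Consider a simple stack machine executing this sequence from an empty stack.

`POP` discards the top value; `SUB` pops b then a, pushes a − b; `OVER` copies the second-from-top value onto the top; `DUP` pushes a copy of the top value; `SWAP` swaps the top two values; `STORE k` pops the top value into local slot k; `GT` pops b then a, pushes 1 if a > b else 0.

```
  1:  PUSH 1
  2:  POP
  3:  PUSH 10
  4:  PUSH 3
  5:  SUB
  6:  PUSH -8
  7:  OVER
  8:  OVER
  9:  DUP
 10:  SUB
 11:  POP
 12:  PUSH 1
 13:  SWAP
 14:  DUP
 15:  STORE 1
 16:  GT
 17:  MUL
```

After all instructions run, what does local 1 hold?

7

PUSH 1  : [1]
POP     : []
PUSH 10 : [10]
PUSH 3  : [10, 3]
SUB     : [7]
PUSH -8 : [7, -8]
OVER    : [7, -8, 7]
OVER    : [7, -8, 7, -8]
DUP     : [7, -8, 7, -8, -8]
SUB     : [7, -8, 7, 0]
POP     : [7, -8, 7]
PUSH 1  : [7, -8, 7, 1]
SWAP    : [7, -8, 1, 7]
DUP     : [7, -8, 1, 7, 7]
STORE 1 : [7, -8, 1, 7]
GT      : [7, -8, 0]
MUL     : [7, 0]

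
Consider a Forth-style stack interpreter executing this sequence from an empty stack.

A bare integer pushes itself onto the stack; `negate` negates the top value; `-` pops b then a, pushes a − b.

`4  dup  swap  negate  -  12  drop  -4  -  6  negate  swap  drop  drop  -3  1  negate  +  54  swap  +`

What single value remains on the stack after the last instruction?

4      -> 4
dup    -> 4 4
swap   -> 4 4
negate -> 4 -4
-      -> 8
12     -> 8 12
drop   -> 8
-4     -> 8 -4
-      -> 12
6      -> 12 6
negate -> 12 -6
swap   -> -6 12
drop   -> -6
drop   -> (empty)
-3     -> -3
1      -> -3 1
negate -> -3 -1
+      -> -4
54     -> -4 54
swap   -> 54 -4
+      -> 50

50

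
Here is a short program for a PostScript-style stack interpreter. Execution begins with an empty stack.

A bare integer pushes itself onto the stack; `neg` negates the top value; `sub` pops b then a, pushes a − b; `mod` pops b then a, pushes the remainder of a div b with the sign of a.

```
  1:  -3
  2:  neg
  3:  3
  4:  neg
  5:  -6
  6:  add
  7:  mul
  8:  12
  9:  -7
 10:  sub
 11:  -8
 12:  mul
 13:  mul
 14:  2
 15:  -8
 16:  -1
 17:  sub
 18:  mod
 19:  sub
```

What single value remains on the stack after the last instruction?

4102

-3  → [-3]
neg → [3]
3   → [3, 3]
neg → [3, -3]
-6  → [3, -3, -6]
add → [3, -9]
mul → [-27]
12  → [-27, 12]
-7  → [-27, 12, -7]
sub → [-27, 19]
-8  → [-27, 19, -8]
mul → [-27, -152]
mul → [4104]
2   → [4104, 2]
-8  → [4104, 2, -8]
-1  → [4104, 2, -8, -1]
sub → [4104, 2, -7]
mod → [4104, 2]
sub → [4102]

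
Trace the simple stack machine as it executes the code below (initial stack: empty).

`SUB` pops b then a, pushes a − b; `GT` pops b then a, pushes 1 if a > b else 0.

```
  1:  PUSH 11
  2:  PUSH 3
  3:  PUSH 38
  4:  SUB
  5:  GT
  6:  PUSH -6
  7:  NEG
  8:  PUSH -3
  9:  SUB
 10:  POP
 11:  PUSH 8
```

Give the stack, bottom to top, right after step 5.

[1]

PUSH 11 → 11
PUSH 3  → 11 3
PUSH 38 → 11 3 38
SUB     → 11 -35
GT      → 1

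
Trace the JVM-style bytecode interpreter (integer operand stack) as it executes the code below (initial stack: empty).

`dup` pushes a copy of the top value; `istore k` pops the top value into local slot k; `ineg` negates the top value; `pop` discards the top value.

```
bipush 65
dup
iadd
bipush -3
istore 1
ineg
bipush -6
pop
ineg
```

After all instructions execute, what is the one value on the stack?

130

bipush 65  65
dup        65 65
iadd       130
bipush -3  130 -3
istore 1   130
ineg       -130
bipush -6  -130 -6
pop        -130
ineg       130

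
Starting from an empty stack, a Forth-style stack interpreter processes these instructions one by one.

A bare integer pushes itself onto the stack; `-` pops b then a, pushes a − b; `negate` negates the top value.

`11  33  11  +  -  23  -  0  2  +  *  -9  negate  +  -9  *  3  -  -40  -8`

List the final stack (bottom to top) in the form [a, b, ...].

11     → [11]
33     → [11, 33]
11     → [11, 33, 11]
+      → [11, 44]
-      → [-33]
23     → [-33, 23]
-      → [-56]
0      → [-56, 0]
2      → [-56, 0, 2]
+      → [-56, 2]
*      → [-112]
-9     → [-112, -9]
negate → [-112, 9]
+      → [-103]
-9     → [-103, -9]
*      → [927]
3      → [927, 3]
-      → [924]
-40    → [924, -40]
-8     → [924, -40, -8]

[924, -40, -8]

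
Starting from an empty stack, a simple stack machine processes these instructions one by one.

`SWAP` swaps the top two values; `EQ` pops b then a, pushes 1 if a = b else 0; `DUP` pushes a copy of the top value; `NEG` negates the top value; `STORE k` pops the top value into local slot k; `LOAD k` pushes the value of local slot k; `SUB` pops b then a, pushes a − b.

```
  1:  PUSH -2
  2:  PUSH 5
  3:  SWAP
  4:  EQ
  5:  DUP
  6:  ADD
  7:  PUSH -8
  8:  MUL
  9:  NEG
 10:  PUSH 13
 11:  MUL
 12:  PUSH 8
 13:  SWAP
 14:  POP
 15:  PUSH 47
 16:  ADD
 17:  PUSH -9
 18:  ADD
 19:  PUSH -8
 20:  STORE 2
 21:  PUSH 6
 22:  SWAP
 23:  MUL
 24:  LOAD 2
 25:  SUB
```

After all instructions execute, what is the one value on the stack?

PUSH -2 → -2
PUSH 5  → -2 5
SWAP    → 5 -2
EQ      → 0
DUP     → 0 0
ADD     → 0
PUSH -8 → 0 -8
MUL     → 0
NEG     → 0
PUSH 13 → 0 13
MUL     → 0
PUSH 8  → 0 8
SWAP    → 8 0
POP     → 8
PUSH 47 → 8 47
ADD     → 55
PUSH -9 → 55 -9
ADD     → 46
PUSH -8 → 46 -8
STORE 2 → 46
PUSH 6  → 46 6
SWAP    → 6 46
MUL     → 276
LOAD 2  → 276 -8
SUB     → 284

284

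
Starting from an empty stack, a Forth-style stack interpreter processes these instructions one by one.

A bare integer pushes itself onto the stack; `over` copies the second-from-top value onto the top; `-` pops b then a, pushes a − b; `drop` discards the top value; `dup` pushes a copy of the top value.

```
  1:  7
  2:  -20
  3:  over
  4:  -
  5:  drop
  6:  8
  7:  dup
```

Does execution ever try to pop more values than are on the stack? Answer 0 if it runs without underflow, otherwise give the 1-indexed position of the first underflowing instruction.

7    : 7
-20  : 7 -20
over : 7 -20 7
-    : 7 -27
drop : 7
8    : 7 8
dup  : 7 8 8

0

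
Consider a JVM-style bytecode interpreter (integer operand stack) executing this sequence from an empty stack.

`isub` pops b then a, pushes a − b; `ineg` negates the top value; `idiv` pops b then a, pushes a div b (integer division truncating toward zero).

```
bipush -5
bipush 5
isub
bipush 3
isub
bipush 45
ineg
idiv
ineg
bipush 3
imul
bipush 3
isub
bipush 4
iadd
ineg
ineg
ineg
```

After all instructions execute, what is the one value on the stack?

bipush -5 : [-5]
bipush 5  : [-5, 5]
isub      : [-10]
bipush 3  : [-10, 3]
isub      : [-13]
bipush 45 : [-13, 45]
ineg      : [-13, -45]
idiv      : [0]
ineg      : [0]
bipush 3  : [0, 3]
imul      : [0]
bipush 3  : [0, 3]
isub      : [-3]
bipush 4  : [-3, 4]
iadd      : [1]
ineg      : [-1]
ineg      : [1]
ineg      : [-1]

-1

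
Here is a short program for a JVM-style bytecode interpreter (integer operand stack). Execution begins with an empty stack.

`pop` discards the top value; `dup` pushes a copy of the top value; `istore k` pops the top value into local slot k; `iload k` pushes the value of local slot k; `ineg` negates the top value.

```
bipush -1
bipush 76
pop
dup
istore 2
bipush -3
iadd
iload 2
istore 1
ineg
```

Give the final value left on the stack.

4

bipush -1 → [-1]
bipush 76 → [-1, 76]
pop       → [-1]
dup       → [-1, -1]
istore 2  → [-1]
bipush -3 → [-1, -3]
iadd      → [-4]
iload 2   → [-4, -1]
istore 1  → [-4]
ineg      → [4]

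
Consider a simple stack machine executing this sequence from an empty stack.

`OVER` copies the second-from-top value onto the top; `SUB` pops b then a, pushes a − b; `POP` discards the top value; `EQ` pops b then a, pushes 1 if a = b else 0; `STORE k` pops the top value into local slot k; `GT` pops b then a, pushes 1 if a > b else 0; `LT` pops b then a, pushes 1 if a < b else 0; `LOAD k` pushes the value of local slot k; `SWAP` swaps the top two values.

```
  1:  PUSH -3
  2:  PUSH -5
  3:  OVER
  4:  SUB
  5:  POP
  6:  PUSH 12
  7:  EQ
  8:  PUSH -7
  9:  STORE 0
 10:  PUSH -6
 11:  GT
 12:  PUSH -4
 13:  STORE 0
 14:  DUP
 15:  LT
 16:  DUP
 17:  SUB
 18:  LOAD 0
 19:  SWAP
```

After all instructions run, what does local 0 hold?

-4

PUSH -3 : [-3]
PUSH -5 : [-3, -5]
OVER    : [-3, -5, -3]
SUB     : [-3, -2]
POP     : [-3]
PUSH 12 : [-3, 12]
EQ      : [0]
PUSH -7 : [0, -7]
STORE 0 : [0]
PUSH -6 : [0, -6]
GT      : [1]
PUSH -4 : [1, -4]
STORE 0 : [1]
DUP     : [1, 1]
LT      : [0]
DUP     : [0, 0]
SUB     : [0]
LOAD 0  : [0, -4]
SWAP    : [-4, 0]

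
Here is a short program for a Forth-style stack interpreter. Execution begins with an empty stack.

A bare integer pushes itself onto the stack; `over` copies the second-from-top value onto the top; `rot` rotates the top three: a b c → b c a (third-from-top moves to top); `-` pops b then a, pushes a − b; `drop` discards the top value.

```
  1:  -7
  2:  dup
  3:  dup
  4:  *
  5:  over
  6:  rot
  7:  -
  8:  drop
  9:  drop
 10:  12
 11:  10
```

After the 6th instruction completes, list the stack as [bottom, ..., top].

[49, -7, -7]

-7   → [-7]
dup  → [-7, -7]
dup  → [-7, -7, -7]
*    → [-7, 49]
over → [-7, 49, -7]
rot  → [49, -7, -7]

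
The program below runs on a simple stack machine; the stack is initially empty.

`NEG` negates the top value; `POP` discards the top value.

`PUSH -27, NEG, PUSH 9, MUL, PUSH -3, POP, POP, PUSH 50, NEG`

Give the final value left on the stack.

PUSH -27 → -27
NEG      → 27
PUSH 9   → 27 9
MUL      → 243
PUSH -3  → 243 -3
POP      → 243
POP      → (empty)
PUSH 50  → 50
NEG      → -50

-50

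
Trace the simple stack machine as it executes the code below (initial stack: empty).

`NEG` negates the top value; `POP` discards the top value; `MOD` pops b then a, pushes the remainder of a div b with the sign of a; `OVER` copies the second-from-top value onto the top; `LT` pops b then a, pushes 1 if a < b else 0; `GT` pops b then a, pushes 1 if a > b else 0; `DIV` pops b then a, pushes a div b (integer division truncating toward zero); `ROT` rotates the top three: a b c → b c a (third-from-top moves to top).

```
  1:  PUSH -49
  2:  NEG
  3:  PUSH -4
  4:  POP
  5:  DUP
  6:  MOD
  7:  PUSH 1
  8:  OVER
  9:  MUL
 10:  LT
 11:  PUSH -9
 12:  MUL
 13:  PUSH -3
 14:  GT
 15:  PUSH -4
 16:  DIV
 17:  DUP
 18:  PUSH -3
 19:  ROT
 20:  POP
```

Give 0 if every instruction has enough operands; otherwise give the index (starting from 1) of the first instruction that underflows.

0

PUSH -49 → -49
NEG      → 49
PUSH -4  → 49 -4
POP      → 49
DUP      → 49 49
MOD      → 0
PUSH 1   → 0 1
OVER     → 0 1 0
MUL      → 0 0
LT       → 0
PUSH -9  → 0 -9
MUL      → 0
PUSH -3  → 0 -3
GT       → 1
PUSH -4  → 1 -4
DIV      → 0
DUP      → 0 0
PUSH -3  → 0 0 -3
ROT      → 0 -3 0
POP      → 0 -3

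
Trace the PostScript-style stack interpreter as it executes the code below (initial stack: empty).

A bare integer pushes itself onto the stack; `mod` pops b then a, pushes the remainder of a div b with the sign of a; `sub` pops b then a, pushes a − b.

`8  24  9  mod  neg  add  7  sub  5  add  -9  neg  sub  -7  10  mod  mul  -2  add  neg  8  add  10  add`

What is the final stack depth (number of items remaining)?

1

8   : 8
24  : 8 24
9   : 8 24 9
mod : 8 6
neg : 8 -6
add : 2
7   : 2 7
sub : -5
5   : -5 5
add : 0
-9  : 0 -9
neg : 0 9
sub : -9
-7  : -9 -7
10  : -9 -7 10
mod : -9 -7
mul : 63
-2  : 63 -2
add : 61
neg : -61
8   : -61 8
add : -53
10  : -53 10
add : -43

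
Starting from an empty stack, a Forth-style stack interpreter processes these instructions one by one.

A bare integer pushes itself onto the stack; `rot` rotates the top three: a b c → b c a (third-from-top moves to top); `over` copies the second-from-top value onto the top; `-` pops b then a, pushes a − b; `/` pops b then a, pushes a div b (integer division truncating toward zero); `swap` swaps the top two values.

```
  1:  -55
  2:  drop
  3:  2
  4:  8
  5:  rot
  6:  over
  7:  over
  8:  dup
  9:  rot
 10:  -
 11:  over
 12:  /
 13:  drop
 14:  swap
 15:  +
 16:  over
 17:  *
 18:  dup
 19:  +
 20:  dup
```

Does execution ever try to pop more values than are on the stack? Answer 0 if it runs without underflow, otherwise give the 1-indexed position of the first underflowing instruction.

-55  → -55
drop → (empty)
2    → 2
8    → 2 8
rot  — needs 3 operands, stack has 2 → underflow

5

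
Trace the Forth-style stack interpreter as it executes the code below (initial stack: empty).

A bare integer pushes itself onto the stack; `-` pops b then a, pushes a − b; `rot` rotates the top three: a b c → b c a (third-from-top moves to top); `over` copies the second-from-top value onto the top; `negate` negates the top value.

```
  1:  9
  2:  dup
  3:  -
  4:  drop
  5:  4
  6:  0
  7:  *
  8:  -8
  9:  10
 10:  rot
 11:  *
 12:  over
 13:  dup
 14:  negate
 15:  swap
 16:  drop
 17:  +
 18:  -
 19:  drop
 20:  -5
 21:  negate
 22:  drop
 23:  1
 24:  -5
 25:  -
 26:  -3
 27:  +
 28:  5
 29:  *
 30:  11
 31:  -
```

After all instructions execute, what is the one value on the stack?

9      → [9]
dup    → [9, 9]
-      → [0]
drop   → []
4      → [4]
0      → [4, 0]
*      → [0]
-8     → [0, -8]
10     → [0, -8, 10]
rot    → [-8, 10, 0]
*      → [-8, 0]
over   → [-8, 0, -8]
dup    → [-8, 0, -8, -8]
negate → [-8, 0, -8, 8]
swap   → [-8, 0, 8, -8]
drop   → [-8, 0, 8]
+      → [-8, 8]
-      → [-16]
drop   → []
-5     → [-5]
negate → [5]
drop   → []
1      → [1]
-5     → [1, -5]
-      → [6]
-3     → [6, -3]
+      → [3]
5      → [3, 5]
*      → [15]
11     → [15, 11]
-      → [4]

4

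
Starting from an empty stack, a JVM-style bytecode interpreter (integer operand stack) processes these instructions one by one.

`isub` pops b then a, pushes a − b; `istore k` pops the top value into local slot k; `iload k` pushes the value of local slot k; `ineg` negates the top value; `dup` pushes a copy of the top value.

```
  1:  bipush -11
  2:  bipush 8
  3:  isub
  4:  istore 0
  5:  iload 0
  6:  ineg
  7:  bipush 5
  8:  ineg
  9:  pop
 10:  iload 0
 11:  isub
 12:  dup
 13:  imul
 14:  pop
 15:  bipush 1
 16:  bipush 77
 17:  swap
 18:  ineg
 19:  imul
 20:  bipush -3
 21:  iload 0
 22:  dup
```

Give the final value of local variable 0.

-19

bipush -11 : -11
bipush 8   : -11 8
isub       : -19
istore 0   : (empty)
iload 0    : -19
ineg       : 19
bipush 5   : 19 5
ineg       : 19 -5
pop        : 19
iload 0    : 19 -19
isub       : 38
dup        : 38 38
imul       : 1444
pop        : (empty)
bipush 1   : 1
bipush 77  : 1 77
swap       : 77 1
ineg       : 77 -1
imul       : -77
bipush -3  : -77 -3
iload 0    : -77 -3 -19
dup        : -77 -3 -19 -19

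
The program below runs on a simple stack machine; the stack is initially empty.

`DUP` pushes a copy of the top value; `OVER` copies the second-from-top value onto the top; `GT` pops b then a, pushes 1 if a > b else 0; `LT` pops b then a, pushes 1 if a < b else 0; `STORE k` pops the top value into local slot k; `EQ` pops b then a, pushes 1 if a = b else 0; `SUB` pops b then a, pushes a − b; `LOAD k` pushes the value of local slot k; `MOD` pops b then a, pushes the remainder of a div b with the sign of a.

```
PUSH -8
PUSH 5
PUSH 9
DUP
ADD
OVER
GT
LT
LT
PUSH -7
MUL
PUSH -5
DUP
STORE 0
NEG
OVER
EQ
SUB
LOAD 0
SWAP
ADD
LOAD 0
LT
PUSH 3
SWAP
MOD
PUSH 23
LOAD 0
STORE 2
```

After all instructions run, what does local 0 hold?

-5

PUSH -8 : [-8]
PUSH 5  : [-8, 5]
PUSH 9  : [-8, 5, 9]
DUP     : [-8, 5, 9, 9]
ADD     : [-8, 5, 18]
OVER    : [-8, 5, 18, 5]
GT      : [-8, 5, 1]
LT      : [-8, 0]
LT      : [1]
PUSH -7 : [1, -7]
MUL     : [-7]
PUSH -5 : [-7, -5]
DUP     : [-7, -5, -5]
STORE 0 : [-7, -5]
NEG     : [-7, 5]
OVER    : [-7, 5, -7]
EQ      : [-7, 0]
SUB     : [-7]
LOAD 0  : [-7, -5]
SWAP    : [-5, -7]
ADD     : [-12]
LOAD 0  : [-12, -5]
LT      : [1]
PUSH 3  : [1, 3]
SWAP    : [3, 1]
MOD     : [0]
PUSH 23 : [0, 23]
LOAD 0  : [0, 23, -5]
STORE 2 : [0, 23]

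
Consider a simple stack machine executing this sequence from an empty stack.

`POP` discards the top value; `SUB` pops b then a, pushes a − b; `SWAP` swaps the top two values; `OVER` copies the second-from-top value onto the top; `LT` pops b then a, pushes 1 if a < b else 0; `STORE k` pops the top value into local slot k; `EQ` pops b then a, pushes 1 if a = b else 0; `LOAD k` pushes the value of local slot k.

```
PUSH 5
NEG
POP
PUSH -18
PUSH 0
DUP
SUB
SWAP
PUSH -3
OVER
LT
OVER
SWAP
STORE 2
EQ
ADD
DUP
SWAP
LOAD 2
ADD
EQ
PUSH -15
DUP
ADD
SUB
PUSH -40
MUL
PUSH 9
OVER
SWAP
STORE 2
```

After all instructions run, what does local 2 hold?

9

PUSH 5    5
NEG       -5
POP       (empty)
PUSH -18  -18
PUSH 0    -18 0
DUP       -18 0 0
SUB       -18 0
SWAP      0 -18
PUSH -3   0 -18 -3
OVER      0 -18 -3 -18
LT        0 -18 0
OVER      0 -18 0 -18
SWAP      0 -18 -18 0
STORE 2   0 -18 -18
EQ        0 1
ADD       1
DUP       1 1
SWAP      1 1
LOAD 2    1 1 0
ADD       1 1
EQ        1
PUSH -15  1 -15
DUP       1 -15 -15
ADD       1 -30
SUB       31
PUSH -40  31 -40
MUL       -1240
PUSH 9    -1240 9
OVER      -1240 9 -1240
SWAP      -1240 -1240 9
STORE 2   -1240 -1240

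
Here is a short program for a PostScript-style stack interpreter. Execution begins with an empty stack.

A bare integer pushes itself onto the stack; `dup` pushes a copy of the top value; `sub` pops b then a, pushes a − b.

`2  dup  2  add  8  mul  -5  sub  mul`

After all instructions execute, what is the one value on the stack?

2   : [2]
dup : [2, 2]
2   : [2, 2, 2]
add : [2, 4]
8   : [2, 4, 8]
mul : [2, 32]
-5  : [2, 32, -5]
sub : [2, 37]
mul : [74]

74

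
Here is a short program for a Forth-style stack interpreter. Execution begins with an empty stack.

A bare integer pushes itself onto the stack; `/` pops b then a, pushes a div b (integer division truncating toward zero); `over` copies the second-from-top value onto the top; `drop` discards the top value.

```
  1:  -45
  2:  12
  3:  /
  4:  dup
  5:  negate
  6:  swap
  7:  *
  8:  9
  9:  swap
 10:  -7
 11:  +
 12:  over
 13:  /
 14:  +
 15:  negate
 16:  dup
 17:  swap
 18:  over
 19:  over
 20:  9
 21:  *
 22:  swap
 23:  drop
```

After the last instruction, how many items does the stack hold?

3

-45    → -45
12     → -45 12
/      → -3
dup    → -3 -3
negate → -3 3
swap   → 3 -3
*      → -9
9      → -9 9
swap   → 9 -9
-7     → 9 -9 -7
+      → 9 -16
over   → 9 -16 9
/      → 9 -1
+      → 8
negate → -8
dup    → -8 -8
swap   → -8 -8
over   → -8 -8 -8
over   → -8 -8 -8 -8
9      → -8 -8 -8 -8 9
*      → -8 -8 -8 -72
swap   → -8 -8 -72 -8
drop   → -8 -8 -72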